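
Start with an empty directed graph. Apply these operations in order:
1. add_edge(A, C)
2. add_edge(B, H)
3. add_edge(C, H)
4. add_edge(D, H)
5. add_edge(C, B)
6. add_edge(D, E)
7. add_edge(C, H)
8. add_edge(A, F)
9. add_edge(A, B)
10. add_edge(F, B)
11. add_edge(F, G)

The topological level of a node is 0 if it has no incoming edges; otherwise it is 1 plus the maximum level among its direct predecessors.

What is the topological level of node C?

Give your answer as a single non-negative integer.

Op 1: add_edge(A, C). Edges now: 1
Op 2: add_edge(B, H). Edges now: 2
Op 3: add_edge(C, H). Edges now: 3
Op 4: add_edge(D, H). Edges now: 4
Op 5: add_edge(C, B). Edges now: 5
Op 6: add_edge(D, E). Edges now: 6
Op 7: add_edge(C, H) (duplicate, no change). Edges now: 6
Op 8: add_edge(A, F). Edges now: 7
Op 9: add_edge(A, B). Edges now: 8
Op 10: add_edge(F, B). Edges now: 9
Op 11: add_edge(F, G). Edges now: 10
Compute levels (Kahn BFS):
  sources (in-degree 0): A, D
  process A: level=0
    A->B: in-degree(B)=2, level(B)>=1
    A->C: in-degree(C)=0, level(C)=1, enqueue
    A->F: in-degree(F)=0, level(F)=1, enqueue
  process D: level=0
    D->E: in-degree(E)=0, level(E)=1, enqueue
    D->H: in-degree(H)=2, level(H)>=1
  process C: level=1
    C->B: in-degree(B)=1, level(B)>=2
    C->H: in-degree(H)=1, level(H)>=2
  process F: level=1
    F->B: in-degree(B)=0, level(B)=2, enqueue
    F->G: in-degree(G)=0, level(G)=2, enqueue
  process E: level=1
  process B: level=2
    B->H: in-degree(H)=0, level(H)=3, enqueue
  process G: level=2
  process H: level=3
All levels: A:0, B:2, C:1, D:0, E:1, F:1, G:2, H:3
level(C) = 1

Answer: 1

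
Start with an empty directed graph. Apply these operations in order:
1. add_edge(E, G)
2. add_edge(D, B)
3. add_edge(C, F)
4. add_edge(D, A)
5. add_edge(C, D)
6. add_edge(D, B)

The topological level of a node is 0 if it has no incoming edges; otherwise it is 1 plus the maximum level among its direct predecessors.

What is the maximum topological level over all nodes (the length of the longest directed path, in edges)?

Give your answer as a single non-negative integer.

Op 1: add_edge(E, G). Edges now: 1
Op 2: add_edge(D, B). Edges now: 2
Op 3: add_edge(C, F). Edges now: 3
Op 4: add_edge(D, A). Edges now: 4
Op 5: add_edge(C, D). Edges now: 5
Op 6: add_edge(D, B) (duplicate, no change). Edges now: 5
Compute levels (Kahn BFS):
  sources (in-degree 0): C, E
  process C: level=0
    C->D: in-degree(D)=0, level(D)=1, enqueue
    C->F: in-degree(F)=0, level(F)=1, enqueue
  process E: level=0
    E->G: in-degree(G)=0, level(G)=1, enqueue
  process D: level=1
    D->A: in-degree(A)=0, level(A)=2, enqueue
    D->B: in-degree(B)=0, level(B)=2, enqueue
  process F: level=1
  process G: level=1
  process A: level=2
  process B: level=2
All levels: A:2, B:2, C:0, D:1, E:0, F:1, G:1
max level = 2

Answer: 2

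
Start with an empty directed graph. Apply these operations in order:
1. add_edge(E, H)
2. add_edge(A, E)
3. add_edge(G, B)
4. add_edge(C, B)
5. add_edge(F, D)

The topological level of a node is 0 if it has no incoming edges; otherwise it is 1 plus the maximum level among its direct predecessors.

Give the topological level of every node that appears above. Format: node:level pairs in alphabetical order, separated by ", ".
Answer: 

Op 1: add_edge(E, H). Edges now: 1
Op 2: add_edge(A, E). Edges now: 2
Op 3: add_edge(G, B). Edges now: 3
Op 4: add_edge(C, B). Edges now: 4
Op 5: add_edge(F, D). Edges now: 5
Compute levels (Kahn BFS):
  sources (in-degree 0): A, C, F, G
  process A: level=0
    A->E: in-degree(E)=0, level(E)=1, enqueue
  process C: level=0
    C->B: in-degree(B)=1, level(B)>=1
  process F: level=0
    F->D: in-degree(D)=0, level(D)=1, enqueue
  process G: level=0
    G->B: in-degree(B)=0, level(B)=1, enqueue
  process E: level=1
    E->H: in-degree(H)=0, level(H)=2, enqueue
  process D: level=1
  process B: level=1
  process H: level=2
All levels: A:0, B:1, C:0, D:1, E:1, F:0, G:0, H:2

Answer: A:0, B:1, C:0, D:1, E:1, F:0, G:0, H:2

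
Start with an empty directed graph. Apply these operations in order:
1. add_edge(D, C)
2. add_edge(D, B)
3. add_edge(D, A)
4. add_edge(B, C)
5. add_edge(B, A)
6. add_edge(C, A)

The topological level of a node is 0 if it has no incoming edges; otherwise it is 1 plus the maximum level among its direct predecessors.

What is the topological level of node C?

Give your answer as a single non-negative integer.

Op 1: add_edge(D, C). Edges now: 1
Op 2: add_edge(D, B). Edges now: 2
Op 3: add_edge(D, A). Edges now: 3
Op 4: add_edge(B, C). Edges now: 4
Op 5: add_edge(B, A). Edges now: 5
Op 6: add_edge(C, A). Edges now: 6
Compute levels (Kahn BFS):
  sources (in-degree 0): D
  process D: level=0
    D->A: in-degree(A)=2, level(A)>=1
    D->B: in-degree(B)=0, level(B)=1, enqueue
    D->C: in-degree(C)=1, level(C)>=1
  process B: level=1
    B->A: in-degree(A)=1, level(A)>=2
    B->C: in-degree(C)=0, level(C)=2, enqueue
  process C: level=2
    C->A: in-degree(A)=0, level(A)=3, enqueue
  process A: level=3
All levels: A:3, B:1, C:2, D:0
level(C) = 2

Answer: 2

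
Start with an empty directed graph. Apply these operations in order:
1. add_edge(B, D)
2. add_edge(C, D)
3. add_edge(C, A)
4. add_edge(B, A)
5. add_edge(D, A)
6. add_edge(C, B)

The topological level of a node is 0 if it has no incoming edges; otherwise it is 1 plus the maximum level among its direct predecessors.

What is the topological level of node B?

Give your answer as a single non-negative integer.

Answer: 1

Derivation:
Op 1: add_edge(B, D). Edges now: 1
Op 2: add_edge(C, D). Edges now: 2
Op 3: add_edge(C, A). Edges now: 3
Op 4: add_edge(B, A). Edges now: 4
Op 5: add_edge(D, A). Edges now: 5
Op 6: add_edge(C, B). Edges now: 6
Compute levels (Kahn BFS):
  sources (in-degree 0): C
  process C: level=0
    C->A: in-degree(A)=2, level(A)>=1
    C->B: in-degree(B)=0, level(B)=1, enqueue
    C->D: in-degree(D)=1, level(D)>=1
  process B: level=1
    B->A: in-degree(A)=1, level(A)>=2
    B->D: in-degree(D)=0, level(D)=2, enqueue
  process D: level=2
    D->A: in-degree(A)=0, level(A)=3, enqueue
  process A: level=3
All levels: A:3, B:1, C:0, D:2
level(B) = 1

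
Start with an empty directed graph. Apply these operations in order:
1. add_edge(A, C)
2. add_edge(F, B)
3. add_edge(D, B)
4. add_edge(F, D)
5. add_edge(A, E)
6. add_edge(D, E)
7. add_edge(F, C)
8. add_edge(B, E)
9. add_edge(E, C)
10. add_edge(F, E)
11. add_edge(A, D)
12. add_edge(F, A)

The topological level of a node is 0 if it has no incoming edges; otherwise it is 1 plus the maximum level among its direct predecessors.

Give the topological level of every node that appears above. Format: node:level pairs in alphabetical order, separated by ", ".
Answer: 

Answer: A:1, B:3, C:5, D:2, E:4, F:0

Derivation:
Op 1: add_edge(A, C). Edges now: 1
Op 2: add_edge(F, B). Edges now: 2
Op 3: add_edge(D, B). Edges now: 3
Op 4: add_edge(F, D). Edges now: 4
Op 5: add_edge(A, E). Edges now: 5
Op 6: add_edge(D, E). Edges now: 6
Op 7: add_edge(F, C). Edges now: 7
Op 8: add_edge(B, E). Edges now: 8
Op 9: add_edge(E, C). Edges now: 9
Op 10: add_edge(F, E). Edges now: 10
Op 11: add_edge(A, D). Edges now: 11
Op 12: add_edge(F, A). Edges now: 12
Compute levels (Kahn BFS):
  sources (in-degree 0): F
  process F: level=0
    F->A: in-degree(A)=0, level(A)=1, enqueue
    F->B: in-degree(B)=1, level(B)>=1
    F->C: in-degree(C)=2, level(C)>=1
    F->D: in-degree(D)=1, level(D)>=1
    F->E: in-degree(E)=3, level(E)>=1
  process A: level=1
    A->C: in-degree(C)=1, level(C)>=2
    A->D: in-degree(D)=0, level(D)=2, enqueue
    A->E: in-degree(E)=2, level(E)>=2
  process D: level=2
    D->B: in-degree(B)=0, level(B)=3, enqueue
    D->E: in-degree(E)=1, level(E)>=3
  process B: level=3
    B->E: in-degree(E)=0, level(E)=4, enqueue
  process E: level=4
    E->C: in-degree(C)=0, level(C)=5, enqueue
  process C: level=5
All levels: A:1, B:3, C:5, D:2, E:4, F:0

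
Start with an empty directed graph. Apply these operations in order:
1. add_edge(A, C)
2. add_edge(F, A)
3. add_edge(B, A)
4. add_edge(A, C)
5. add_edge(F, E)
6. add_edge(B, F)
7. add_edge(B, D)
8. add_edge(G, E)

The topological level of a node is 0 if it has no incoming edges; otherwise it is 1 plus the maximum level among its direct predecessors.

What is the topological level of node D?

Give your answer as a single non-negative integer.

Op 1: add_edge(A, C). Edges now: 1
Op 2: add_edge(F, A). Edges now: 2
Op 3: add_edge(B, A). Edges now: 3
Op 4: add_edge(A, C) (duplicate, no change). Edges now: 3
Op 5: add_edge(F, E). Edges now: 4
Op 6: add_edge(B, F). Edges now: 5
Op 7: add_edge(B, D). Edges now: 6
Op 8: add_edge(G, E). Edges now: 7
Compute levels (Kahn BFS):
  sources (in-degree 0): B, G
  process B: level=0
    B->A: in-degree(A)=1, level(A)>=1
    B->D: in-degree(D)=0, level(D)=1, enqueue
    B->F: in-degree(F)=0, level(F)=1, enqueue
  process G: level=0
    G->E: in-degree(E)=1, level(E)>=1
  process D: level=1
  process F: level=1
    F->A: in-degree(A)=0, level(A)=2, enqueue
    F->E: in-degree(E)=0, level(E)=2, enqueue
  process A: level=2
    A->C: in-degree(C)=0, level(C)=3, enqueue
  process E: level=2
  process C: level=3
All levels: A:2, B:0, C:3, D:1, E:2, F:1, G:0
level(D) = 1

Answer: 1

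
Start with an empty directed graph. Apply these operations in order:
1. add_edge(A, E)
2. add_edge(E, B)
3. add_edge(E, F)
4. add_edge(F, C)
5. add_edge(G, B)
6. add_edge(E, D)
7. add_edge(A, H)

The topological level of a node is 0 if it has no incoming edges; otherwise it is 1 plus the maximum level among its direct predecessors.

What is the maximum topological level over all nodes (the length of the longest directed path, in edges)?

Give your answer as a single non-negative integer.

Op 1: add_edge(A, E). Edges now: 1
Op 2: add_edge(E, B). Edges now: 2
Op 3: add_edge(E, F). Edges now: 3
Op 4: add_edge(F, C). Edges now: 4
Op 5: add_edge(G, B). Edges now: 5
Op 6: add_edge(E, D). Edges now: 6
Op 7: add_edge(A, H). Edges now: 7
Compute levels (Kahn BFS):
  sources (in-degree 0): A, G
  process A: level=0
    A->E: in-degree(E)=0, level(E)=1, enqueue
    A->H: in-degree(H)=0, level(H)=1, enqueue
  process G: level=0
    G->B: in-degree(B)=1, level(B)>=1
  process E: level=1
    E->B: in-degree(B)=0, level(B)=2, enqueue
    E->D: in-degree(D)=0, level(D)=2, enqueue
    E->F: in-degree(F)=0, level(F)=2, enqueue
  process H: level=1
  process B: level=2
  process D: level=2
  process F: level=2
    F->C: in-degree(C)=0, level(C)=3, enqueue
  process C: level=3
All levels: A:0, B:2, C:3, D:2, E:1, F:2, G:0, H:1
max level = 3

Answer: 3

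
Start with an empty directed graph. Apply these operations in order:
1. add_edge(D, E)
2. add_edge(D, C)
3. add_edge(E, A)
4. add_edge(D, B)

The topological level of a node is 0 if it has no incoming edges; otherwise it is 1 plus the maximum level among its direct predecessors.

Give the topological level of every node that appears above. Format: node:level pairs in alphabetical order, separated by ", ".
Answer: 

Op 1: add_edge(D, E). Edges now: 1
Op 2: add_edge(D, C). Edges now: 2
Op 3: add_edge(E, A). Edges now: 3
Op 4: add_edge(D, B). Edges now: 4
Compute levels (Kahn BFS):
  sources (in-degree 0): D
  process D: level=0
    D->B: in-degree(B)=0, level(B)=1, enqueue
    D->C: in-degree(C)=0, level(C)=1, enqueue
    D->E: in-degree(E)=0, level(E)=1, enqueue
  process B: level=1
  process C: level=1
  process E: level=1
    E->A: in-degree(A)=0, level(A)=2, enqueue
  process A: level=2
All levels: A:2, B:1, C:1, D:0, E:1

Answer: A:2, B:1, C:1, D:0, E:1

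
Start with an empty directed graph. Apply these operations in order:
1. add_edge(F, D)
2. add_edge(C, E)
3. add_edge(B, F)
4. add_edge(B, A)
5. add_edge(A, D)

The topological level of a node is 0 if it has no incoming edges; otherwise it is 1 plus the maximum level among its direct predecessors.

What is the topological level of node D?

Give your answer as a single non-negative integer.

Op 1: add_edge(F, D). Edges now: 1
Op 2: add_edge(C, E). Edges now: 2
Op 3: add_edge(B, F). Edges now: 3
Op 4: add_edge(B, A). Edges now: 4
Op 5: add_edge(A, D). Edges now: 5
Compute levels (Kahn BFS):
  sources (in-degree 0): B, C
  process B: level=0
    B->A: in-degree(A)=0, level(A)=1, enqueue
    B->F: in-degree(F)=0, level(F)=1, enqueue
  process C: level=0
    C->E: in-degree(E)=0, level(E)=1, enqueue
  process A: level=1
    A->D: in-degree(D)=1, level(D)>=2
  process F: level=1
    F->D: in-degree(D)=0, level(D)=2, enqueue
  process E: level=1
  process D: level=2
All levels: A:1, B:0, C:0, D:2, E:1, F:1
level(D) = 2

Answer: 2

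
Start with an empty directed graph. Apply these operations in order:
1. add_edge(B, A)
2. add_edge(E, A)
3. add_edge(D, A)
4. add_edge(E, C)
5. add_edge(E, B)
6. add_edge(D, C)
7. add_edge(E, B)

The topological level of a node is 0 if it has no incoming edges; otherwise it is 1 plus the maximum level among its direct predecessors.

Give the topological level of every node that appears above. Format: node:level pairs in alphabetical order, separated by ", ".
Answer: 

Answer: A:2, B:1, C:1, D:0, E:0

Derivation:
Op 1: add_edge(B, A). Edges now: 1
Op 2: add_edge(E, A). Edges now: 2
Op 3: add_edge(D, A). Edges now: 3
Op 4: add_edge(E, C). Edges now: 4
Op 5: add_edge(E, B). Edges now: 5
Op 6: add_edge(D, C). Edges now: 6
Op 7: add_edge(E, B) (duplicate, no change). Edges now: 6
Compute levels (Kahn BFS):
  sources (in-degree 0): D, E
  process D: level=0
    D->A: in-degree(A)=2, level(A)>=1
    D->C: in-degree(C)=1, level(C)>=1
  process E: level=0
    E->A: in-degree(A)=1, level(A)>=1
    E->B: in-degree(B)=0, level(B)=1, enqueue
    E->C: in-degree(C)=0, level(C)=1, enqueue
  process B: level=1
    B->A: in-degree(A)=0, level(A)=2, enqueue
  process C: level=1
  process A: level=2
All levels: A:2, B:1, C:1, D:0, E:0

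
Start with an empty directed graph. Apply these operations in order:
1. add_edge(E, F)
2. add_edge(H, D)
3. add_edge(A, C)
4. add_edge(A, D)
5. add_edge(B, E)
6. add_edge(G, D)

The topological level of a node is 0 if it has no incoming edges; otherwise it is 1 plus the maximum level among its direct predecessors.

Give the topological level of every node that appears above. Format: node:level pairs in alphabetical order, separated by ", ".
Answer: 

Answer: A:0, B:0, C:1, D:1, E:1, F:2, G:0, H:0

Derivation:
Op 1: add_edge(E, F). Edges now: 1
Op 2: add_edge(H, D). Edges now: 2
Op 3: add_edge(A, C). Edges now: 3
Op 4: add_edge(A, D). Edges now: 4
Op 5: add_edge(B, E). Edges now: 5
Op 6: add_edge(G, D). Edges now: 6
Compute levels (Kahn BFS):
  sources (in-degree 0): A, B, G, H
  process A: level=0
    A->C: in-degree(C)=0, level(C)=1, enqueue
    A->D: in-degree(D)=2, level(D)>=1
  process B: level=0
    B->E: in-degree(E)=0, level(E)=1, enqueue
  process G: level=0
    G->D: in-degree(D)=1, level(D)>=1
  process H: level=0
    H->D: in-degree(D)=0, level(D)=1, enqueue
  process C: level=1
  process E: level=1
    E->F: in-degree(F)=0, level(F)=2, enqueue
  process D: level=1
  process F: level=2
All levels: A:0, B:0, C:1, D:1, E:1, F:2, G:0, H:0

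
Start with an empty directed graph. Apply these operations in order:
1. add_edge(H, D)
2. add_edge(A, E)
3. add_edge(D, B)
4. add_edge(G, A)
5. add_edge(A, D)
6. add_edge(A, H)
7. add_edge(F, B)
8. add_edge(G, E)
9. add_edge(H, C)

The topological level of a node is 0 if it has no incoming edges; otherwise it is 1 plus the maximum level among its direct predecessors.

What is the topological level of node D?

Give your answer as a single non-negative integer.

Op 1: add_edge(H, D). Edges now: 1
Op 2: add_edge(A, E). Edges now: 2
Op 3: add_edge(D, B). Edges now: 3
Op 4: add_edge(G, A). Edges now: 4
Op 5: add_edge(A, D). Edges now: 5
Op 6: add_edge(A, H). Edges now: 6
Op 7: add_edge(F, B). Edges now: 7
Op 8: add_edge(G, E). Edges now: 8
Op 9: add_edge(H, C). Edges now: 9
Compute levels (Kahn BFS):
  sources (in-degree 0): F, G
  process F: level=0
    F->B: in-degree(B)=1, level(B)>=1
  process G: level=0
    G->A: in-degree(A)=0, level(A)=1, enqueue
    G->E: in-degree(E)=1, level(E)>=1
  process A: level=1
    A->D: in-degree(D)=1, level(D)>=2
    A->E: in-degree(E)=0, level(E)=2, enqueue
    A->H: in-degree(H)=0, level(H)=2, enqueue
  process E: level=2
  process H: level=2
    H->C: in-degree(C)=0, level(C)=3, enqueue
    H->D: in-degree(D)=0, level(D)=3, enqueue
  process C: level=3
  process D: level=3
    D->B: in-degree(B)=0, level(B)=4, enqueue
  process B: level=4
All levels: A:1, B:4, C:3, D:3, E:2, F:0, G:0, H:2
level(D) = 3

Answer: 3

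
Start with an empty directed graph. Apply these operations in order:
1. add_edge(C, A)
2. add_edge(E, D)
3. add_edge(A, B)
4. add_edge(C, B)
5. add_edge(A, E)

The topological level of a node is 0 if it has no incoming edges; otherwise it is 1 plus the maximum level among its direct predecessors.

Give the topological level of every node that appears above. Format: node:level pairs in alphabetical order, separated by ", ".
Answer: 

Op 1: add_edge(C, A). Edges now: 1
Op 2: add_edge(E, D). Edges now: 2
Op 3: add_edge(A, B). Edges now: 3
Op 4: add_edge(C, B). Edges now: 4
Op 5: add_edge(A, E). Edges now: 5
Compute levels (Kahn BFS):
  sources (in-degree 0): C
  process C: level=0
    C->A: in-degree(A)=0, level(A)=1, enqueue
    C->B: in-degree(B)=1, level(B)>=1
  process A: level=1
    A->B: in-degree(B)=0, level(B)=2, enqueue
    A->E: in-degree(E)=0, level(E)=2, enqueue
  process B: level=2
  process E: level=2
    E->D: in-degree(D)=0, level(D)=3, enqueue
  process D: level=3
All levels: A:1, B:2, C:0, D:3, E:2

Answer: A:1, B:2, C:0, D:3, E:2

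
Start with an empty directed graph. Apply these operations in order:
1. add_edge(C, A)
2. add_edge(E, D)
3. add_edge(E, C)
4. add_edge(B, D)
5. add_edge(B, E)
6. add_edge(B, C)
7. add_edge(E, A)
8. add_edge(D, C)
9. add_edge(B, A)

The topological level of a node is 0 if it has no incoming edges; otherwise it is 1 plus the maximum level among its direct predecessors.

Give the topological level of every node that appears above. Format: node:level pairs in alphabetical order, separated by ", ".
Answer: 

Answer: A:4, B:0, C:3, D:2, E:1

Derivation:
Op 1: add_edge(C, A). Edges now: 1
Op 2: add_edge(E, D). Edges now: 2
Op 3: add_edge(E, C). Edges now: 3
Op 4: add_edge(B, D). Edges now: 4
Op 5: add_edge(B, E). Edges now: 5
Op 6: add_edge(B, C). Edges now: 6
Op 7: add_edge(E, A). Edges now: 7
Op 8: add_edge(D, C). Edges now: 8
Op 9: add_edge(B, A). Edges now: 9
Compute levels (Kahn BFS):
  sources (in-degree 0): B
  process B: level=0
    B->A: in-degree(A)=2, level(A)>=1
    B->C: in-degree(C)=2, level(C)>=1
    B->D: in-degree(D)=1, level(D)>=1
    B->E: in-degree(E)=0, level(E)=1, enqueue
  process E: level=1
    E->A: in-degree(A)=1, level(A)>=2
    E->C: in-degree(C)=1, level(C)>=2
    E->D: in-degree(D)=0, level(D)=2, enqueue
  process D: level=2
    D->C: in-degree(C)=0, level(C)=3, enqueue
  process C: level=3
    C->A: in-degree(A)=0, level(A)=4, enqueue
  process A: level=4
All levels: A:4, B:0, C:3, D:2, E:1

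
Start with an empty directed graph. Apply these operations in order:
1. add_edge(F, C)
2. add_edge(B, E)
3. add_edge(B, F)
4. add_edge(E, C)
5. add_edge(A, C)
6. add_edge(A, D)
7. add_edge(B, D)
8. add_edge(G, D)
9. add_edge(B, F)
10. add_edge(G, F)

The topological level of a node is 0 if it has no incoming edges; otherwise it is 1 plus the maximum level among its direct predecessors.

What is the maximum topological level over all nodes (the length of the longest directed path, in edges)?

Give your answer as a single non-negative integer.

Answer: 2

Derivation:
Op 1: add_edge(F, C). Edges now: 1
Op 2: add_edge(B, E). Edges now: 2
Op 3: add_edge(B, F). Edges now: 3
Op 4: add_edge(E, C). Edges now: 4
Op 5: add_edge(A, C). Edges now: 5
Op 6: add_edge(A, D). Edges now: 6
Op 7: add_edge(B, D). Edges now: 7
Op 8: add_edge(G, D). Edges now: 8
Op 9: add_edge(B, F) (duplicate, no change). Edges now: 8
Op 10: add_edge(G, F). Edges now: 9
Compute levels (Kahn BFS):
  sources (in-degree 0): A, B, G
  process A: level=0
    A->C: in-degree(C)=2, level(C)>=1
    A->D: in-degree(D)=2, level(D)>=1
  process B: level=0
    B->D: in-degree(D)=1, level(D)>=1
    B->E: in-degree(E)=0, level(E)=1, enqueue
    B->F: in-degree(F)=1, level(F)>=1
  process G: level=0
    G->D: in-degree(D)=0, level(D)=1, enqueue
    G->F: in-degree(F)=0, level(F)=1, enqueue
  process E: level=1
    E->C: in-degree(C)=1, level(C)>=2
  process D: level=1
  process F: level=1
    F->C: in-degree(C)=0, level(C)=2, enqueue
  process C: level=2
All levels: A:0, B:0, C:2, D:1, E:1, F:1, G:0
max level = 2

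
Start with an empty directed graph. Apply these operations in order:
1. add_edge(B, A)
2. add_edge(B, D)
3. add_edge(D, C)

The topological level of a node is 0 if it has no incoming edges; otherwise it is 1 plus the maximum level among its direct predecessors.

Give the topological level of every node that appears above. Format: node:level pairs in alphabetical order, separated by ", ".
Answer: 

Op 1: add_edge(B, A). Edges now: 1
Op 2: add_edge(B, D). Edges now: 2
Op 3: add_edge(D, C). Edges now: 3
Compute levels (Kahn BFS):
  sources (in-degree 0): B
  process B: level=0
    B->A: in-degree(A)=0, level(A)=1, enqueue
    B->D: in-degree(D)=0, level(D)=1, enqueue
  process A: level=1
  process D: level=1
    D->C: in-degree(C)=0, level(C)=2, enqueue
  process C: level=2
All levels: A:1, B:0, C:2, D:1

Answer: A:1, B:0, C:2, D:1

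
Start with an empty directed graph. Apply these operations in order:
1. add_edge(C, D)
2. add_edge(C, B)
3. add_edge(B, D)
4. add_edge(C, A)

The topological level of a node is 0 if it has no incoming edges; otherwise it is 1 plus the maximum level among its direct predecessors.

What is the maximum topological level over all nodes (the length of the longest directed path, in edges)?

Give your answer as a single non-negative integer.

Op 1: add_edge(C, D). Edges now: 1
Op 2: add_edge(C, B). Edges now: 2
Op 3: add_edge(B, D). Edges now: 3
Op 4: add_edge(C, A). Edges now: 4
Compute levels (Kahn BFS):
  sources (in-degree 0): C
  process C: level=0
    C->A: in-degree(A)=0, level(A)=1, enqueue
    C->B: in-degree(B)=0, level(B)=1, enqueue
    C->D: in-degree(D)=1, level(D)>=1
  process A: level=1
  process B: level=1
    B->D: in-degree(D)=0, level(D)=2, enqueue
  process D: level=2
All levels: A:1, B:1, C:0, D:2
max level = 2

Answer: 2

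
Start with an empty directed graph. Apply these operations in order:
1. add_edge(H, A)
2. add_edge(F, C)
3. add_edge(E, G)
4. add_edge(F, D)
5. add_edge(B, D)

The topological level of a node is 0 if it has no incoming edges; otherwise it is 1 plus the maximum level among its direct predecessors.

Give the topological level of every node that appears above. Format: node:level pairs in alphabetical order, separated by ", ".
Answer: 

Op 1: add_edge(H, A). Edges now: 1
Op 2: add_edge(F, C). Edges now: 2
Op 3: add_edge(E, G). Edges now: 3
Op 4: add_edge(F, D). Edges now: 4
Op 5: add_edge(B, D). Edges now: 5
Compute levels (Kahn BFS):
  sources (in-degree 0): B, E, F, H
  process B: level=0
    B->D: in-degree(D)=1, level(D)>=1
  process E: level=0
    E->G: in-degree(G)=0, level(G)=1, enqueue
  process F: level=0
    F->C: in-degree(C)=0, level(C)=1, enqueue
    F->D: in-degree(D)=0, level(D)=1, enqueue
  process H: level=0
    H->A: in-degree(A)=0, level(A)=1, enqueue
  process G: level=1
  process C: level=1
  process D: level=1
  process A: level=1
All levels: A:1, B:0, C:1, D:1, E:0, F:0, G:1, H:0

Answer: A:1, B:0, C:1, D:1, E:0, F:0, G:1, H:0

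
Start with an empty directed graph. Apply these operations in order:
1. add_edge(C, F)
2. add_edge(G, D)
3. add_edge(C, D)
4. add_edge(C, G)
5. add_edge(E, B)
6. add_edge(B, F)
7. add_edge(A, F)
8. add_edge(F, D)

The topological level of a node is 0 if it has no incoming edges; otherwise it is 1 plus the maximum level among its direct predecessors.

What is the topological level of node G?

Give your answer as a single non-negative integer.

Op 1: add_edge(C, F). Edges now: 1
Op 2: add_edge(G, D). Edges now: 2
Op 3: add_edge(C, D). Edges now: 3
Op 4: add_edge(C, G). Edges now: 4
Op 5: add_edge(E, B). Edges now: 5
Op 6: add_edge(B, F). Edges now: 6
Op 7: add_edge(A, F). Edges now: 7
Op 8: add_edge(F, D). Edges now: 8
Compute levels (Kahn BFS):
  sources (in-degree 0): A, C, E
  process A: level=0
    A->F: in-degree(F)=2, level(F)>=1
  process C: level=0
    C->D: in-degree(D)=2, level(D)>=1
    C->F: in-degree(F)=1, level(F)>=1
    C->G: in-degree(G)=0, level(G)=1, enqueue
  process E: level=0
    E->B: in-degree(B)=0, level(B)=1, enqueue
  process G: level=1
    G->D: in-degree(D)=1, level(D)>=2
  process B: level=1
    B->F: in-degree(F)=0, level(F)=2, enqueue
  process F: level=2
    F->D: in-degree(D)=0, level(D)=3, enqueue
  process D: level=3
All levels: A:0, B:1, C:0, D:3, E:0, F:2, G:1
level(G) = 1

Answer: 1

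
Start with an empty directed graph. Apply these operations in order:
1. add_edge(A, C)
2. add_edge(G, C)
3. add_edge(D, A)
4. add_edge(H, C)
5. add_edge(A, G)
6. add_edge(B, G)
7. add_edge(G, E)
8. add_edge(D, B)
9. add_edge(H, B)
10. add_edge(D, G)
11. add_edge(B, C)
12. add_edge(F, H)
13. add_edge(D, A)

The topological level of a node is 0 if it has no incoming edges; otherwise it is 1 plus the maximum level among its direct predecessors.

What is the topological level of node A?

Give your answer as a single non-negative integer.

Answer: 1

Derivation:
Op 1: add_edge(A, C). Edges now: 1
Op 2: add_edge(G, C). Edges now: 2
Op 3: add_edge(D, A). Edges now: 3
Op 4: add_edge(H, C). Edges now: 4
Op 5: add_edge(A, G). Edges now: 5
Op 6: add_edge(B, G). Edges now: 6
Op 7: add_edge(G, E). Edges now: 7
Op 8: add_edge(D, B). Edges now: 8
Op 9: add_edge(H, B). Edges now: 9
Op 10: add_edge(D, G). Edges now: 10
Op 11: add_edge(B, C). Edges now: 11
Op 12: add_edge(F, H). Edges now: 12
Op 13: add_edge(D, A) (duplicate, no change). Edges now: 12
Compute levels (Kahn BFS):
  sources (in-degree 0): D, F
  process D: level=0
    D->A: in-degree(A)=0, level(A)=1, enqueue
    D->B: in-degree(B)=1, level(B)>=1
    D->G: in-degree(G)=2, level(G)>=1
  process F: level=0
    F->H: in-degree(H)=0, level(H)=1, enqueue
  process A: level=1
    A->C: in-degree(C)=3, level(C)>=2
    A->G: in-degree(G)=1, level(G)>=2
  process H: level=1
    H->B: in-degree(B)=0, level(B)=2, enqueue
    H->C: in-degree(C)=2, level(C)>=2
  process B: level=2
    B->C: in-degree(C)=1, level(C)>=3
    B->G: in-degree(G)=0, level(G)=3, enqueue
  process G: level=3
    G->C: in-degree(C)=0, level(C)=4, enqueue
    G->E: in-degree(E)=0, level(E)=4, enqueue
  process C: level=4
  process E: level=4
All levels: A:1, B:2, C:4, D:0, E:4, F:0, G:3, H:1
level(A) = 1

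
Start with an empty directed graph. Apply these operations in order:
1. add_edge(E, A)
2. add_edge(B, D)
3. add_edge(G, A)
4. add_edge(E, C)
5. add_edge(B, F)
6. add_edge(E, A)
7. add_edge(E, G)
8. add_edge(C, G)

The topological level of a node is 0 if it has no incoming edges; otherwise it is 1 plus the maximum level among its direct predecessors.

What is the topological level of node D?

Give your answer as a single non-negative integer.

Answer: 1

Derivation:
Op 1: add_edge(E, A). Edges now: 1
Op 2: add_edge(B, D). Edges now: 2
Op 3: add_edge(G, A). Edges now: 3
Op 4: add_edge(E, C). Edges now: 4
Op 5: add_edge(B, F). Edges now: 5
Op 6: add_edge(E, A) (duplicate, no change). Edges now: 5
Op 7: add_edge(E, G). Edges now: 6
Op 8: add_edge(C, G). Edges now: 7
Compute levels (Kahn BFS):
  sources (in-degree 0): B, E
  process B: level=0
    B->D: in-degree(D)=0, level(D)=1, enqueue
    B->F: in-degree(F)=0, level(F)=1, enqueue
  process E: level=0
    E->A: in-degree(A)=1, level(A)>=1
    E->C: in-degree(C)=0, level(C)=1, enqueue
    E->G: in-degree(G)=1, level(G)>=1
  process D: level=1
  process F: level=1
  process C: level=1
    C->G: in-degree(G)=0, level(G)=2, enqueue
  process G: level=2
    G->A: in-degree(A)=0, level(A)=3, enqueue
  process A: level=3
All levels: A:3, B:0, C:1, D:1, E:0, F:1, G:2
level(D) = 1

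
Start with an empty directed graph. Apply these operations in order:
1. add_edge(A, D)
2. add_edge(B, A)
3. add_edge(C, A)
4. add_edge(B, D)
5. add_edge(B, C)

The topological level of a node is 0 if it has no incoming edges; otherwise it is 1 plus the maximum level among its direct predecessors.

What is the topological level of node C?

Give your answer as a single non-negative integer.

Answer: 1

Derivation:
Op 1: add_edge(A, D). Edges now: 1
Op 2: add_edge(B, A). Edges now: 2
Op 3: add_edge(C, A). Edges now: 3
Op 4: add_edge(B, D). Edges now: 4
Op 5: add_edge(B, C). Edges now: 5
Compute levels (Kahn BFS):
  sources (in-degree 0): B
  process B: level=0
    B->A: in-degree(A)=1, level(A)>=1
    B->C: in-degree(C)=0, level(C)=1, enqueue
    B->D: in-degree(D)=1, level(D)>=1
  process C: level=1
    C->A: in-degree(A)=0, level(A)=2, enqueue
  process A: level=2
    A->D: in-degree(D)=0, level(D)=3, enqueue
  process D: level=3
All levels: A:2, B:0, C:1, D:3
level(C) = 1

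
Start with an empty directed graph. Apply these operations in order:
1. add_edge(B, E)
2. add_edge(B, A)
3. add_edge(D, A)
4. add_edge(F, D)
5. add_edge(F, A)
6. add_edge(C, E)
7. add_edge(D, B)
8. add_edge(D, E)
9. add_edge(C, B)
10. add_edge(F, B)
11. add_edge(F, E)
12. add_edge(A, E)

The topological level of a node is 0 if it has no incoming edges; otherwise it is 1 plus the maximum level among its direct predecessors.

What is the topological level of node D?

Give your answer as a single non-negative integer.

Answer: 1

Derivation:
Op 1: add_edge(B, E). Edges now: 1
Op 2: add_edge(B, A). Edges now: 2
Op 3: add_edge(D, A). Edges now: 3
Op 4: add_edge(F, D). Edges now: 4
Op 5: add_edge(F, A). Edges now: 5
Op 6: add_edge(C, E). Edges now: 6
Op 7: add_edge(D, B). Edges now: 7
Op 8: add_edge(D, E). Edges now: 8
Op 9: add_edge(C, B). Edges now: 9
Op 10: add_edge(F, B). Edges now: 10
Op 11: add_edge(F, E). Edges now: 11
Op 12: add_edge(A, E). Edges now: 12
Compute levels (Kahn BFS):
  sources (in-degree 0): C, F
  process C: level=0
    C->B: in-degree(B)=2, level(B)>=1
    C->E: in-degree(E)=4, level(E)>=1
  process F: level=0
    F->A: in-degree(A)=2, level(A)>=1
    F->B: in-degree(B)=1, level(B)>=1
    F->D: in-degree(D)=0, level(D)=1, enqueue
    F->E: in-degree(E)=3, level(E)>=1
  process D: level=1
    D->A: in-degree(A)=1, level(A)>=2
    D->B: in-degree(B)=0, level(B)=2, enqueue
    D->E: in-degree(E)=2, level(E)>=2
  process B: level=2
    B->A: in-degree(A)=0, level(A)=3, enqueue
    B->E: in-degree(E)=1, level(E)>=3
  process A: level=3
    A->E: in-degree(E)=0, level(E)=4, enqueue
  process E: level=4
All levels: A:3, B:2, C:0, D:1, E:4, F:0
level(D) = 1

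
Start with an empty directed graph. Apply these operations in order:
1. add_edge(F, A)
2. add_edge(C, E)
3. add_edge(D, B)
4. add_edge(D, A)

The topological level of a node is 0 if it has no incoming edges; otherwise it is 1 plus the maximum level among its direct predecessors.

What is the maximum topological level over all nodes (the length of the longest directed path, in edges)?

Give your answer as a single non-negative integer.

Answer: 1

Derivation:
Op 1: add_edge(F, A). Edges now: 1
Op 2: add_edge(C, E). Edges now: 2
Op 3: add_edge(D, B). Edges now: 3
Op 4: add_edge(D, A). Edges now: 4
Compute levels (Kahn BFS):
  sources (in-degree 0): C, D, F
  process C: level=0
    C->E: in-degree(E)=0, level(E)=1, enqueue
  process D: level=0
    D->A: in-degree(A)=1, level(A)>=1
    D->B: in-degree(B)=0, level(B)=1, enqueue
  process F: level=0
    F->A: in-degree(A)=0, level(A)=1, enqueue
  process E: level=1
  process B: level=1
  process A: level=1
All levels: A:1, B:1, C:0, D:0, E:1, F:0
max level = 1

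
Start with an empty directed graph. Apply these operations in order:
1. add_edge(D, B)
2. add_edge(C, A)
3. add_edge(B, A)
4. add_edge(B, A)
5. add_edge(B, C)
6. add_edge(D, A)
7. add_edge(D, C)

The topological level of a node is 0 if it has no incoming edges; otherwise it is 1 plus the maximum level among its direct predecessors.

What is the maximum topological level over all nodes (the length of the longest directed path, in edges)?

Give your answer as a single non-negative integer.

Answer: 3

Derivation:
Op 1: add_edge(D, B). Edges now: 1
Op 2: add_edge(C, A). Edges now: 2
Op 3: add_edge(B, A). Edges now: 3
Op 4: add_edge(B, A) (duplicate, no change). Edges now: 3
Op 5: add_edge(B, C). Edges now: 4
Op 6: add_edge(D, A). Edges now: 5
Op 7: add_edge(D, C). Edges now: 6
Compute levels (Kahn BFS):
  sources (in-degree 0): D
  process D: level=0
    D->A: in-degree(A)=2, level(A)>=1
    D->B: in-degree(B)=0, level(B)=1, enqueue
    D->C: in-degree(C)=1, level(C)>=1
  process B: level=1
    B->A: in-degree(A)=1, level(A)>=2
    B->C: in-degree(C)=0, level(C)=2, enqueue
  process C: level=2
    C->A: in-degree(A)=0, level(A)=3, enqueue
  process A: level=3
All levels: A:3, B:1, C:2, D:0
max level = 3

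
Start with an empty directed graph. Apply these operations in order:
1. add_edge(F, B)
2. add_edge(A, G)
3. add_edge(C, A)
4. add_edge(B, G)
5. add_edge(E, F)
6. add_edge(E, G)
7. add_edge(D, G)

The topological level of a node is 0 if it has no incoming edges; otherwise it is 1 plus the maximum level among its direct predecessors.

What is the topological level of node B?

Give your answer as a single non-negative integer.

Answer: 2

Derivation:
Op 1: add_edge(F, B). Edges now: 1
Op 2: add_edge(A, G). Edges now: 2
Op 3: add_edge(C, A). Edges now: 3
Op 4: add_edge(B, G). Edges now: 4
Op 5: add_edge(E, F). Edges now: 5
Op 6: add_edge(E, G). Edges now: 6
Op 7: add_edge(D, G). Edges now: 7
Compute levels (Kahn BFS):
  sources (in-degree 0): C, D, E
  process C: level=0
    C->A: in-degree(A)=0, level(A)=1, enqueue
  process D: level=0
    D->G: in-degree(G)=3, level(G)>=1
  process E: level=0
    E->F: in-degree(F)=0, level(F)=1, enqueue
    E->G: in-degree(G)=2, level(G)>=1
  process A: level=1
    A->G: in-degree(G)=1, level(G)>=2
  process F: level=1
    F->B: in-degree(B)=0, level(B)=2, enqueue
  process B: level=2
    B->G: in-degree(G)=0, level(G)=3, enqueue
  process G: level=3
All levels: A:1, B:2, C:0, D:0, E:0, F:1, G:3
level(B) = 2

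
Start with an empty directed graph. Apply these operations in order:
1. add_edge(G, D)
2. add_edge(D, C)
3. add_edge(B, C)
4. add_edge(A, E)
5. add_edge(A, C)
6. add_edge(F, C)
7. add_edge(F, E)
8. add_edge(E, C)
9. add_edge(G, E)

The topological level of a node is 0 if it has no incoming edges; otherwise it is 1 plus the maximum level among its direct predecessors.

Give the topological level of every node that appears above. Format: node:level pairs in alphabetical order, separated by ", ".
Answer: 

Answer: A:0, B:0, C:2, D:1, E:1, F:0, G:0

Derivation:
Op 1: add_edge(G, D). Edges now: 1
Op 2: add_edge(D, C). Edges now: 2
Op 3: add_edge(B, C). Edges now: 3
Op 4: add_edge(A, E). Edges now: 4
Op 5: add_edge(A, C). Edges now: 5
Op 6: add_edge(F, C). Edges now: 6
Op 7: add_edge(F, E). Edges now: 7
Op 8: add_edge(E, C). Edges now: 8
Op 9: add_edge(G, E). Edges now: 9
Compute levels (Kahn BFS):
  sources (in-degree 0): A, B, F, G
  process A: level=0
    A->C: in-degree(C)=4, level(C)>=1
    A->E: in-degree(E)=2, level(E)>=1
  process B: level=0
    B->C: in-degree(C)=3, level(C)>=1
  process F: level=0
    F->C: in-degree(C)=2, level(C)>=1
    F->E: in-degree(E)=1, level(E)>=1
  process G: level=0
    G->D: in-degree(D)=0, level(D)=1, enqueue
    G->E: in-degree(E)=0, level(E)=1, enqueue
  process D: level=1
    D->C: in-degree(C)=1, level(C)>=2
  process E: level=1
    E->C: in-degree(C)=0, level(C)=2, enqueue
  process C: level=2
All levels: A:0, B:0, C:2, D:1, E:1, F:0, G:0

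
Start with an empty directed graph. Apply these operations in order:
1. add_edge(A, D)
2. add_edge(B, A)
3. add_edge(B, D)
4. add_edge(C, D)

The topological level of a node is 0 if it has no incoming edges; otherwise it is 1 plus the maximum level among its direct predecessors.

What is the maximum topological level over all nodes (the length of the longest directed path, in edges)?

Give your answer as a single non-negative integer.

Answer: 2

Derivation:
Op 1: add_edge(A, D). Edges now: 1
Op 2: add_edge(B, A). Edges now: 2
Op 3: add_edge(B, D). Edges now: 3
Op 4: add_edge(C, D). Edges now: 4
Compute levels (Kahn BFS):
  sources (in-degree 0): B, C
  process B: level=0
    B->A: in-degree(A)=0, level(A)=1, enqueue
    B->D: in-degree(D)=2, level(D)>=1
  process C: level=0
    C->D: in-degree(D)=1, level(D)>=1
  process A: level=1
    A->D: in-degree(D)=0, level(D)=2, enqueue
  process D: level=2
All levels: A:1, B:0, C:0, D:2
max level = 2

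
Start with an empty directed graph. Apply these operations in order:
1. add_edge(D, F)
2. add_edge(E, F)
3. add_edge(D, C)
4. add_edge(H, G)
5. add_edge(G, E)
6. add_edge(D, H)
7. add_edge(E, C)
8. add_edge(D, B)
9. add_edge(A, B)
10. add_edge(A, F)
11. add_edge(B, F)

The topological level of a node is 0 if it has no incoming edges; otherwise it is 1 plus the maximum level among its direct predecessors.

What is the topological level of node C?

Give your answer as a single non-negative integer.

Answer: 4

Derivation:
Op 1: add_edge(D, F). Edges now: 1
Op 2: add_edge(E, F). Edges now: 2
Op 3: add_edge(D, C). Edges now: 3
Op 4: add_edge(H, G). Edges now: 4
Op 5: add_edge(G, E). Edges now: 5
Op 6: add_edge(D, H). Edges now: 6
Op 7: add_edge(E, C). Edges now: 7
Op 8: add_edge(D, B). Edges now: 8
Op 9: add_edge(A, B). Edges now: 9
Op 10: add_edge(A, F). Edges now: 10
Op 11: add_edge(B, F). Edges now: 11
Compute levels (Kahn BFS):
  sources (in-degree 0): A, D
  process A: level=0
    A->B: in-degree(B)=1, level(B)>=1
    A->F: in-degree(F)=3, level(F)>=1
  process D: level=0
    D->B: in-degree(B)=0, level(B)=1, enqueue
    D->C: in-degree(C)=1, level(C)>=1
    D->F: in-degree(F)=2, level(F)>=1
    D->H: in-degree(H)=0, level(H)=1, enqueue
  process B: level=1
    B->F: in-degree(F)=1, level(F)>=2
  process H: level=1
    H->G: in-degree(G)=0, level(G)=2, enqueue
  process G: level=2
    G->E: in-degree(E)=0, level(E)=3, enqueue
  process E: level=3
    E->C: in-degree(C)=0, level(C)=4, enqueue
    E->F: in-degree(F)=0, level(F)=4, enqueue
  process C: level=4
  process F: level=4
All levels: A:0, B:1, C:4, D:0, E:3, F:4, G:2, H:1
level(C) = 4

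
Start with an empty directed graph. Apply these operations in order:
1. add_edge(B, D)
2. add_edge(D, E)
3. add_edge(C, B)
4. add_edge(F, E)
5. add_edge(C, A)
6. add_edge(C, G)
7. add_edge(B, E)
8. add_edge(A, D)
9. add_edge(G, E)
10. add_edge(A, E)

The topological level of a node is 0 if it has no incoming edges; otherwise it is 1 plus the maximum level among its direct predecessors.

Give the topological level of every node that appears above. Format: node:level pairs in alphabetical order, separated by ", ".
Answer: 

Answer: A:1, B:1, C:0, D:2, E:3, F:0, G:1

Derivation:
Op 1: add_edge(B, D). Edges now: 1
Op 2: add_edge(D, E). Edges now: 2
Op 3: add_edge(C, B). Edges now: 3
Op 4: add_edge(F, E). Edges now: 4
Op 5: add_edge(C, A). Edges now: 5
Op 6: add_edge(C, G). Edges now: 6
Op 7: add_edge(B, E). Edges now: 7
Op 8: add_edge(A, D). Edges now: 8
Op 9: add_edge(G, E). Edges now: 9
Op 10: add_edge(A, E). Edges now: 10
Compute levels (Kahn BFS):
  sources (in-degree 0): C, F
  process C: level=0
    C->A: in-degree(A)=0, level(A)=1, enqueue
    C->B: in-degree(B)=0, level(B)=1, enqueue
    C->G: in-degree(G)=0, level(G)=1, enqueue
  process F: level=0
    F->E: in-degree(E)=4, level(E)>=1
  process A: level=1
    A->D: in-degree(D)=1, level(D)>=2
    A->E: in-degree(E)=3, level(E)>=2
  process B: level=1
    B->D: in-degree(D)=0, level(D)=2, enqueue
    B->E: in-degree(E)=2, level(E)>=2
  process G: level=1
    G->E: in-degree(E)=1, level(E)>=2
  process D: level=2
    D->E: in-degree(E)=0, level(E)=3, enqueue
  process E: level=3
All levels: A:1, B:1, C:0, D:2, E:3, F:0, G:1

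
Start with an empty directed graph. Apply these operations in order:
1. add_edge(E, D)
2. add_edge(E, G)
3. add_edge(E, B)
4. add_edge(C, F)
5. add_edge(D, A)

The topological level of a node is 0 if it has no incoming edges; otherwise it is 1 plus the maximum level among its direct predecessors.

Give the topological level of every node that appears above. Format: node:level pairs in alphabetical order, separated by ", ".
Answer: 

Answer: A:2, B:1, C:0, D:1, E:0, F:1, G:1

Derivation:
Op 1: add_edge(E, D). Edges now: 1
Op 2: add_edge(E, G). Edges now: 2
Op 3: add_edge(E, B). Edges now: 3
Op 4: add_edge(C, F). Edges now: 4
Op 5: add_edge(D, A). Edges now: 5
Compute levels (Kahn BFS):
  sources (in-degree 0): C, E
  process C: level=0
    C->F: in-degree(F)=0, level(F)=1, enqueue
  process E: level=0
    E->B: in-degree(B)=0, level(B)=1, enqueue
    E->D: in-degree(D)=0, level(D)=1, enqueue
    E->G: in-degree(G)=0, level(G)=1, enqueue
  process F: level=1
  process B: level=1
  process D: level=1
    D->A: in-degree(A)=0, level(A)=2, enqueue
  process G: level=1
  process A: level=2
All levels: A:2, B:1, C:0, D:1, E:0, F:1, G:1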